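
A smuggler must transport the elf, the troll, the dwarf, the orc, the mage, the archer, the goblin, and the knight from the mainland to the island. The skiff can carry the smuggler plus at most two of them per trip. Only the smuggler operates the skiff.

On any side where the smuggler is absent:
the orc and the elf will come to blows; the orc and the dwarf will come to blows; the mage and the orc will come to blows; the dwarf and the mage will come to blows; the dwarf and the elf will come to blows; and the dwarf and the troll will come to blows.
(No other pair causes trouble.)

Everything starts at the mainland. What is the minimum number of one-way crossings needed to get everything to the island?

Counting alone: the smuggler can take at most 2 across per trip to the island, so moving all 8 needs at least 4 loaded trips out, with a return between consecutive ones — at least 7 crossings.
The safety rule pushes this higher. Following every safe sequence of crossings, the most of the 8 that can be at the island as the skiff arrives there on crossings 7, 9, 11 is 5, 6, 7 respectively — never all 8.
So no plan with fewer than 13 crossings exists, and this one achieves 13:
1. Smuggler goes to the island with the dwarf and the orc.
2. Smuggler goes back to the mainland with the dwarf.
3. Smuggler goes to the island with the dwarf and the troll.
4. Smuggler goes back to the mainland with the dwarf.
5. Smuggler goes to the island with the elf and the mage.
6. Smuggler goes back to the mainland with the orc.
7. Smuggler goes to the island with the archer and the dwarf.
8. Smuggler goes back to the mainland with the dwarf.
9. Smuggler goes to the island with the dwarf and the goblin.
10. Smuggler goes back to the mainland with the dwarf.
11. Smuggler goes to the island with the dwarf and the knight.
12. Smuggler goes back to the mainland with the dwarf.
13. Smuggler goes to the island with the dwarf and the orc.

13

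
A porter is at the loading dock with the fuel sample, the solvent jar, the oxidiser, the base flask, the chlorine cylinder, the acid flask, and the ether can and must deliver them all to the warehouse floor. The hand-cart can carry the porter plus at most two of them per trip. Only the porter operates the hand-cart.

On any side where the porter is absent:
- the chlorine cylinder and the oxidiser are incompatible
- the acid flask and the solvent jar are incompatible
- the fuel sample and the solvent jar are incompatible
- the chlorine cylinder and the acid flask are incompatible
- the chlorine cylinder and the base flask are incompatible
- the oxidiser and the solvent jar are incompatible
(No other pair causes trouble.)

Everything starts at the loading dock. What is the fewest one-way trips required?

9

Counting alone: the porter can take at most 2 across per trip to the warehouse floor, so moving all 7 needs at least 4 loaded trips out, with a return between consecutive ones — at least 7 crossings.
The safety rule pushes this higher. Following every safe sequence of crossings, the most of the 7 that can be at the warehouse floor as the hand-cart arrives there on crossing 7 is 6 — never all 7.
So no plan with fewer than 9 crossings exists, and this one achieves 9:
1. Porter goes to the warehouse floor with the chlorine cylinder and the solvent jar.  [the loading dock: the acid flask, the base flask, the ether can, the fuel sample, the oxidiser | the warehouse floor: the chlorine cylinder, the solvent jar]
2. Porter goes back to the loading dock alone.  [the loading dock: the acid flask, the base flask, the ether can, the fuel sample, the oxidiser | the warehouse floor: the chlorine cylinder, the solvent jar]
3. Porter goes to the warehouse floor with the fuel sample.  [the loading dock: the acid flask, the base flask, the ether can, the oxidiser | the warehouse floor: the chlorine cylinder, the fuel sample, the solvent jar]
4. Porter goes back to the loading dock with the solvent jar.  [the loading dock: the acid flask, the base flask, the ether can, the oxidiser, the solvent jar | the warehouse floor: the chlorine cylinder, the fuel sample]
5. Porter goes to the warehouse floor with the acid flask and the oxidiser.  [the loading dock: the base flask, the ether can, the solvent jar | the warehouse floor: the acid flask, the chlorine cylinder, the fuel sample, the oxidiser]
6. Porter goes back to the loading dock with the chlorine cylinder.  [the loading dock: the base flask, the chlorine cylinder, the ether can, the solvent jar | the warehouse floor: the acid flask, the fuel sample, the oxidiser]
7. Porter goes to the warehouse floor with the base flask and the ether can.  [the loading dock: the chlorine cylinder, the solvent jar | the warehouse floor: the acid flask, the base flask, the ether can, the fuel sample, the oxidiser]
8. Porter goes back to the loading dock alone.  [the loading dock: the chlorine cylinder, the solvent jar | the warehouse floor: the acid flask, the base flask, the ether can, the fuel sample, the oxidiser]
9. Porter goes to the warehouse floor with the chlorine cylinder and the solvent jar.  [the loading dock: — | the warehouse floor: the acid flask, the base flask, the chlorine cylinder, the ether can, the fuel sample, the oxidiser, the solvent jar]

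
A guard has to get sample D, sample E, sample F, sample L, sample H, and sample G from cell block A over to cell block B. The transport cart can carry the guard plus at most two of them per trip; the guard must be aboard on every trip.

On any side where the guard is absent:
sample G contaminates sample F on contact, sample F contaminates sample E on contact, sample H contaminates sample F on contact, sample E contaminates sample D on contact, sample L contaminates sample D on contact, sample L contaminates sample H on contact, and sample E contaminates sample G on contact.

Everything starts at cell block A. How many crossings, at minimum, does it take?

Whatever the first load, the items left behind include a forbidden pair without the guard. No opening move is safe, so no plan exists.

impossible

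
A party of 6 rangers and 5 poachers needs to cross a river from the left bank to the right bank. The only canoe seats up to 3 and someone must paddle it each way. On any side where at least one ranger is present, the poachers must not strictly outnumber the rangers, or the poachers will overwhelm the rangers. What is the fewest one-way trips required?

Counting alone: each trip to the right bank takes at most 3 across and each return brings at least 1 back, so after t trips out (and t−1 returns) at most 3t − (t−1) of the 11 are across; that first reaches 11 at t = 5, so at least 9 crossings are needed.
The plan below uses exactly 9 crossings, so it is optimal:
1. 3 poachers → the right bank.  (the left bank: 6R 2P; the right bank: 0R 3P)
2. 1 poacher ← the left bank.  (the left bank: 6R 3P; the right bank: 0R 2P)
3. 3 rangers → the right bank.  (the left bank: 3R 3P; the right bank: 3R 2P)
4. 1 ranger ← the left bank.  (the left bank: 4R 3P; the right bank: 2R 2P)
5. 2 rangers and 1 poacher → the right bank.  (the left bank: 2R 2P; the right bank: 4R 3P)
6. 1 ranger ← the left bank.  (the left bank: 3R 2P; the right bank: 3R 3P)
7. 2 rangers and 1 poacher → the right bank.  (the left bank: 1R 1P; the right bank: 5R 4P)
8. 1 ranger ← the left bank.  (the left bank: 2R 1P; the right bank: 4R 4P)
9. 2 rangers and 1 poacher → the right bank.  (the left bank: 0R 0P; the right bank: 6R 5P)

9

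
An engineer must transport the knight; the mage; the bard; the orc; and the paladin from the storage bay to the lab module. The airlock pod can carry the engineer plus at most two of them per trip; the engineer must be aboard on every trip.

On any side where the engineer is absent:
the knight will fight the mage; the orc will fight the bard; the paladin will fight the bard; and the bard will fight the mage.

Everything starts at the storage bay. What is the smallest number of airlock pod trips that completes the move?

5

Counting alone: the engineer can take at most 2 across per trip to the lab module, so moving all 5 needs at least 3 loaded trips out, with a return between consecutive ones — at least 5 crossings.
The plan below uses exactly 5 crossings, so it is optimal:
1. Engineer goes to the lab module with the bard and the knight.
2. Engineer goes back to the storage bay alone.
3. Engineer goes to the lab module with the orc and the paladin.
4. Engineer goes back to the storage bay with the bard.
5. Engineer goes to the lab module with the bard and the mage.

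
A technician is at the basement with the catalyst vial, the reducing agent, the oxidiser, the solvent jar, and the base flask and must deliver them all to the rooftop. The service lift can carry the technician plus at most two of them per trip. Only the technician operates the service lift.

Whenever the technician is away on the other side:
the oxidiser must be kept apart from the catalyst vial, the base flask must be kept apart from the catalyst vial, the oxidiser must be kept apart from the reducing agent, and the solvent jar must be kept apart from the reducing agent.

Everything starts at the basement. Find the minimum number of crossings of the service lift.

7

Counting alone: the technician can take at most 2 across per trip to the rooftop, so moving all 5 needs at least 3 loaded trips out, with a return between consecutive ones — at least 5 crossings.
The safety rule pushes this higher. Following every safe sequence of crossings, the most of the 5 that can be at the rooftop as the service lift arrives there on crossing 5 is 4 — never all 5.
So no plan with fewer than 7 crossings exists, and this one achieves 7:
1. Technician goes to the rooftop with the catalyst vial and the reducing agent.
2. Technician goes back to the basement alone.
3. Technician goes to the rooftop with the oxidiser.
4. Technician goes back to the basement with the catalyst vial and the reducing agent.
5. Technician goes to the rooftop with the base flask and the solvent jar.
6. Technician goes back to the basement alone.
7. Technician goes to the rooftop with the catalyst vial and the reducing agent.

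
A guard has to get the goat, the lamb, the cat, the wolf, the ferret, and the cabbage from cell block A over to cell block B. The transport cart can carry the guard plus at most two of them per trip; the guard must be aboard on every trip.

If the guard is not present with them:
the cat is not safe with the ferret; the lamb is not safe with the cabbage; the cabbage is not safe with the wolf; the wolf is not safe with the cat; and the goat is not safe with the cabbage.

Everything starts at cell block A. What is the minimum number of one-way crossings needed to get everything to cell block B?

Counting alone: the guard can take at most 2 across per trip to cell block B, so moving all 6 needs at least 3 loaded trips out, with a return between consecutive ones — at least 5 crossings.
The safety rule pushes this higher. Following every safe sequence of crossings, the most of the 6 that can be at cell block B as the transport cart arrives there on crossing 5 is 5 — never all 6.
So no plan with fewer than 7 crossings exists, and this one achieves 7:
1. Guard goes to cell block B with the cabbage and the cat.  [cell block A: the ferret, the goat, the lamb, the wolf | cell block B: the cabbage, the cat]
2. Guard goes back to cell block A alone.  [cell block A: the ferret, the goat, the lamb, the wolf | cell block B: the cabbage, the cat]
3. Guard goes to cell block B with the goat and the lamb.  [cell block A: the ferret, the wolf | cell block B: the cabbage, the cat, the goat, the lamb]
4. Guard goes back to cell block A with the cabbage.  [cell block A: the cabbage, the ferret, the wolf | cell block B: the cat, the goat, the lamb]
5. Guard goes to cell block B with the ferret and the wolf.  [cell block A: the cabbage | cell block B: the cat, the ferret, the goat, the lamb, the wolf]
6. Guard goes back to cell block A with the cat.  [cell block A: the cabbage, the cat | cell block B: the ferret, the goat, the lamb, the wolf]
7. Guard goes to cell block B with the cabbage and the cat.  [cell block A: — | cell block B: the cabbage, the cat, the ferret, the goat, the lamb, the wolf]

7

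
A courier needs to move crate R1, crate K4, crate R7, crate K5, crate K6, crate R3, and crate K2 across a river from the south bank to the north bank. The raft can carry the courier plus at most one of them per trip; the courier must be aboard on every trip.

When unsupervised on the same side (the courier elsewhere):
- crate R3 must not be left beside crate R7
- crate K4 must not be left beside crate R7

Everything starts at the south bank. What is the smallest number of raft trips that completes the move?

Counting alone: the courier can take at most 1 across per trip to the north bank, so moving all 7 needs at least 7 loaded trips out, with a return between consecutive ones — at least 13 crossings.
The safety rule pushes this higher. Following every safe sequence of crossings, the most of the 7 that can be at the north bank as the raft arrives there on crossing 13 is 6 — never all 7.
So no plan with fewer than 15 crossings exists, and this one achieves 15:
1. Courier goes to the north bank with crate R7.  [the south bank: crate K2, crate K4, crate K5, crate K6, crate R1, crate R3 | the north bank: crate R7]
2. Courier goes back to the south bank alone.  [the south bank: crate K2, crate K4, crate K5, crate K6, crate R1, crate R3 | the north bank: crate R7]
3. Courier goes to the north bank with crate R1.  [the south bank: crate K2, crate K4, crate K5, crate K6, crate R3 | the north bank: crate R1, crate R7]
4. Courier goes back to the south bank alone.  [the south bank: crate K2, crate K4, crate K5, crate K6, crate R3 | the north bank: crate R1, crate R7]
5. Courier goes to the north bank with crate K4.  [the south bank: crate K2, crate K5, crate K6, crate R3 | the north bank: crate K4, crate R1, crate R7]
6. Courier goes back to the south bank with crate R7.  [the south bank: crate K2, crate K5, crate K6, crate R3, crate R7 | the north bank: crate K4, crate R1]
7. Courier goes to the north bank with crate R3.  [the south bank: crate K2, crate K5, crate K6, crate R7 | the north bank: crate K4, crate R1, crate R3]
8. Courier goes back to the south bank alone.  [the south bank: crate K2, crate K5, crate K6, crate R7 | the north bank: crate K4, crate R1, crate R3]
9. Courier goes to the north bank with crate K5.  [the south bank: crate K2, crate K6, crate R7 | the north bank: crate K4, crate K5, crate R1, crate R3]
10. Courier goes back to the south bank alone.  [the south bank: crate K2, crate K6, crate R7 | the north bank: crate K4, crate K5, crate R1, crate R3]
11. Courier goes to the north bank with crate K6.  [the south bank: crate K2, crate R7 | the north bank: crate K4, crate K5, crate K6, crate R1, crate R3]
12. Courier goes back to the south bank alone.  [the south bank: crate K2, crate R7 | the north bank: crate K4, crate K5, crate K6, crate R1, crate R3]
13. Courier goes to the north bank with crate K2.  [the south bank: crate R7 | the north bank: crate K2, crate K4, crate K5, crate K6, crate R1, crate R3]
14. Courier goes back to the south bank alone.  [the south bank: crate R7 | the north bank: crate K2, crate K4, crate K5, crate K6, crate R1, crate R3]
15. Courier goes to the north bank with crate R7.  [the south bank: — | the north bank: crate K2, crate K4, crate K5, crate K6, crate R1, crate R3, crate R7]

15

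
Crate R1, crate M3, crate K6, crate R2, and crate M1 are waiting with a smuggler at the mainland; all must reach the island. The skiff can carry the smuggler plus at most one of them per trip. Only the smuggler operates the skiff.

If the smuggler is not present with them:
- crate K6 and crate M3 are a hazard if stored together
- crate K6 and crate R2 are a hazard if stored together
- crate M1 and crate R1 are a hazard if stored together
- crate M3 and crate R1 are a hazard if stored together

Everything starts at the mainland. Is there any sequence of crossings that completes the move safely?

Whatever the first load, the items left behind include a forbidden pair without the smuggler. No opening move is safe, so no plan exists.

No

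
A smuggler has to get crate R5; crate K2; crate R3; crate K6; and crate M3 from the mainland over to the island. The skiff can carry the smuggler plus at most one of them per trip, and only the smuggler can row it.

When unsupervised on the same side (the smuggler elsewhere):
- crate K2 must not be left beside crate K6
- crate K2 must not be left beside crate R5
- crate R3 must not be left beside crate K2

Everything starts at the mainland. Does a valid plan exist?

No

Following every safe sequence of crossings from the start, the most of the 5 that can be at the island as the skiff arrives there on crossings 1, 3, 5 is 1, 2, 3 respectively; the best ever achieved is 3 of 5.
From crossing 7 on, no configuration arises that was not already reachable earlier: only 18 distinct safe configurations (who is on which side, and where the skiff is) can ever be reached, none of them has everyone across, and every continuation just revisits them. So no valid plan exists.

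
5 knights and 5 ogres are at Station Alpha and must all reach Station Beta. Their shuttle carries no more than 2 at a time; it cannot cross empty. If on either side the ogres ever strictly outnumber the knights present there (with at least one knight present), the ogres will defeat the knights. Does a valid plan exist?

Following every safe sequence of crossings from the start, the most of the 10 that can be at Station Beta as the shuttle arrives there on crossings 1, 3, 5, 7 is 2, 3, 4, 5 respectively; the best ever achieved is 5 of 10.
From crossing 9 on, no configuration arises that was not already reachable earlier: only 13 distinct safe configurations (who is on which side, and where the shuttle is) can ever be reached, none of them has everyone across, and every continuation just revisits them. They are: 0 knights + 0 ogres across (shuttle back at the start); 0 knights + 1 ogre across (shuttle there); 0 knights + 1 ogre across (shuttle back at the start); 0 knights + 2 ogres across (shuttle there); 0 knights + 2 ogres across (shuttle back at the start); 0 knights + 3 ogres across (shuttle there); 0 knights + 3 ogres across (shuttle back at the start); 0 knights + 4 ogres across (shuttle there); 0 knights + 4 ogres across (shuttle back at the start); 0 knights + 5 ogres across (shuttle there); 1 knight + 1 ogre across (shuttle there); 1 knight + 1 ogre across (shuttle back at the start); 2 knights + 2 ogres across (shuttle there). So no valid plan exists.

No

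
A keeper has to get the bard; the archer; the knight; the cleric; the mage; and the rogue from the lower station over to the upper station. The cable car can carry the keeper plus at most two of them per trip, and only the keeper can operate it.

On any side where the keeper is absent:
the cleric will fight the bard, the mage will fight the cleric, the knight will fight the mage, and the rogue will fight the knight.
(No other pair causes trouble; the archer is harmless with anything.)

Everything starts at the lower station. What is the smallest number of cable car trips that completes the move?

7

Counting alone: the keeper can take at most 2 across per trip to the upper station, so moving all 6 needs at least 3 loaded trips out, with a return between consecutive ones — at least 5 crossings.
The safety rule pushes this higher. Following every safe sequence of crossings, the most of the 6 that can be at the upper station as the cable car arrives there on crossing 5 is 5 — never all 6.
So no plan with fewer than 7 crossings exists, and this one achieves 7:
1. Keeper goes to the upper station with the cleric and the knight.  [the lower station: the archer, the bard, the mage, the rogue | the upper station: the cleric, the knight]
2. Keeper goes back to the lower station alone.  [the lower station: the archer, the bard, the mage, the rogue | the upper station: the cleric, the knight]
3. Keeper goes to the upper station with the archer and the bard.  [the lower station: the mage, the rogue | the upper station: the archer, the bard, the cleric, the knight]
4. Keeper goes back to the lower station with the cleric.  [the lower station: the cleric, the mage, the rogue | the upper station: the archer, the bard, the knight]
5. Keeper goes to the upper station with the mage and the rogue.  [the lower station: the cleric | the upper station: the archer, the bard, the knight, the mage, the rogue]
6. Keeper goes back to the lower station with the knight.  [the lower station: the cleric, the knight | the upper station: the archer, the bard, the mage, the rogue]
7. Keeper goes to the upper station with the cleric and the knight.  [the lower station: — | the upper station: the archer, the bard, the cleric, the knight, the mage, the rogue]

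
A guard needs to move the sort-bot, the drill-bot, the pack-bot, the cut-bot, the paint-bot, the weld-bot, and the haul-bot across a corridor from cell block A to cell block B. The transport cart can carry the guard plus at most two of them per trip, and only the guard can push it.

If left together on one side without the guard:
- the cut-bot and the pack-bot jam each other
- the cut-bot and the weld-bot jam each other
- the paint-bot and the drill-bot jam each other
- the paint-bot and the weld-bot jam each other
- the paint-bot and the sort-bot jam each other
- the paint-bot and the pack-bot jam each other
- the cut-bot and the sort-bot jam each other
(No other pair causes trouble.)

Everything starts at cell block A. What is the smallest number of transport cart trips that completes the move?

9

Counting alone: the guard can take at most 2 across per trip to cell block B, so moving all 7 needs at least 4 loaded trips out, with a return between consecutive ones — at least 7 crossings.
The safety rule pushes this higher. Following every safe sequence of crossings, the most of the 7 that can be at cell block B as the transport cart arrives there on crossing 7 is 6 — never all 7.
So no plan with fewer than 9 crossings exists, and this one achieves 9:
1. Guard goes to cell block B with the cut-bot and the paint-bot.
2. Guard goes back to cell block A alone.
3. Guard goes to cell block B with the haul-bot.
4. Guard goes back to cell block A alone.
5. Guard goes to cell block B with the drill-bot and the sort-bot.
6. Guard goes back to cell block A with the cut-bot and the paint-bot.
7. Guard goes to cell block B with the pack-bot and the weld-bot.
8. Guard goes back to cell block A alone.
9. Guard goes to cell block B with the cut-bot and the paint-bot.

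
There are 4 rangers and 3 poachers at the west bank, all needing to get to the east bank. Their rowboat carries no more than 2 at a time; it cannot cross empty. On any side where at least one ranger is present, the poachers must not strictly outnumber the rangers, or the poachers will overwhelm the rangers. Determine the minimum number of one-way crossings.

11

Counting alone: each trip to the east bank takes at most 2 across and each return brings at least 1 back, so after t trips out (and t−1 returns) at most 2t − (t−1) of the 7 are across; that first reaches 7 at t = 6, so at least 11 crossings are needed.
The plan below uses exactly 11 crossings, so it is optimal:
1. 2 poachers → the east bank.  (the west bank: 4R 1P; the east bank: 0R 2P)
2. 1 poacher ← the west bank.  (the west bank: 4R 2P; the east bank: 0R 1P)
3. 2 poachers → the east bank.  (the west bank: 4R 0P; the east bank: 0R 3P)
4. 1 poacher ← the west bank.  (the west bank: 4R 1P; the east bank: 0R 2P)
5. 2 rangers → the east bank.  (the west bank: 2R 1P; the east bank: 2R 2P)
6. 1 poacher ← the west bank.  (the west bank: 2R 2P; the east bank: 2R 1P)
7. 1 ranger and 1 poacher → the east bank.  (the west bank: 1R 1P; the east bank: 3R 2P)
8. 1 ranger ← the west bank.  (the west bank: 2R 1P; the east bank: 2R 2P)
9. 1 ranger and 1 poacher → the east bank.  (the west bank: 1R 0P; the east bank: 3R 3P)
10. 1 poacher ← the west bank.  (the west bank: 1R 1P; the east bank: 3R 2P)
11. 1 ranger and 1 poacher → the east bank.  (the west bank: 0R 0P; the east bank: 4R 3P)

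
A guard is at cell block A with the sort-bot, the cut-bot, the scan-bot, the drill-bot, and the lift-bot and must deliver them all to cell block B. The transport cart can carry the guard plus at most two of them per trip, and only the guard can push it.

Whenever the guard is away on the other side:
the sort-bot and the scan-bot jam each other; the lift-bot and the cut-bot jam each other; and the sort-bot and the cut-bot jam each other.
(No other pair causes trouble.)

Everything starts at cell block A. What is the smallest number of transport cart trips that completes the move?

5

Counting alone: the guard can take at most 2 across per trip to cell block B, so moving all 5 needs at least 3 loaded trips out, with a return between consecutive ones — at least 5 crossings.
The plan below uses exactly 5 crossings, so it is optimal:
1. Guard goes to cell block B with the cut-bot and the sort-bot.  [cell block A: the drill-bot, the lift-bot, the scan-bot | cell block B: the cut-bot, the sort-bot]
2. Guard goes back to cell block A with the sort-bot.  [cell block A: the drill-bot, the lift-bot, the scan-bot, the sort-bot | cell block B: the cut-bot]
3. Guard goes to cell block B with the drill-bot and the scan-bot.  [cell block A: the lift-bot, the sort-bot | cell block B: the cut-bot, the drill-bot, the scan-bot]
4. Guard goes back to cell block A alone.  [cell block A: the lift-bot, the sort-bot | cell block B: the cut-bot, the drill-bot, the scan-bot]
5. Guard goes to cell block B with the lift-bot and the sort-bot.  [cell block A: — | cell block B: the cut-bot, the drill-bot, the lift-bot, the scan-bot, the sort-bot]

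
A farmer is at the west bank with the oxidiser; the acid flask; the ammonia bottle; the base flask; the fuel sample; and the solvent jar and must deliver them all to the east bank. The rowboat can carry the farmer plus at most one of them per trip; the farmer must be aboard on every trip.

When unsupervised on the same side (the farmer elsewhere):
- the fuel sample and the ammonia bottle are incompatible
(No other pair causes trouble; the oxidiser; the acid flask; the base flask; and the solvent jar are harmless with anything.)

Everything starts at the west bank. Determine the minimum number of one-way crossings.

11

Counting alone: the farmer can take at most 1 across per trip to the east bank, so moving all 6 needs at least 6 loaded trips out, with a return between consecutive ones — at least 11 crossings.
The plan below uses exactly 11 crossings, so it is optimal:
1. Farmer goes to the east bank with the ammonia bottle.  [the west bank: the acid flask, the base flask, the fuel sample, the oxidiser, the solvent jar | the east bank: the ammonia bottle]
2. Farmer goes back to the west bank alone.  [the west bank: the acid flask, the base flask, the fuel sample, the oxidiser, the solvent jar | the east bank: the ammonia bottle]
3. Farmer goes to the east bank with the oxidiser.  [the west bank: the acid flask, the base flask, the fuel sample, the solvent jar | the east bank: the ammonia bottle, the oxidiser]
4. Farmer goes back to the west bank alone.  [the west bank: the acid flask, the base flask, the fuel sample, the solvent jar | the east bank: the ammonia bottle, the oxidiser]
5. Farmer goes to the east bank with the acid flask.  [the west bank: the base flask, the fuel sample, the solvent jar | the east bank: the acid flask, the ammonia bottle, the oxidiser]
6. Farmer goes back to the west bank alone.  [the west bank: the base flask, the fuel sample, the solvent jar | the east bank: the acid flask, the ammonia bottle, the oxidiser]
7. Farmer goes to the east bank with the base flask.  [the west bank: the fuel sample, the solvent jar | the east bank: the acid flask, the ammonia bottle, the base flask, the oxidiser]
8. Farmer goes back to the west bank alone.  [the west bank: the fuel sample, the solvent jar | the east bank: the acid flask, the ammonia bottle, the base flask, the oxidiser]
9. Farmer goes to the east bank with the solvent jar.  [the west bank: the fuel sample | the east bank: the acid flask, the ammonia bottle, the base flask, the oxidiser, the solvent jar]
10. Farmer goes back to the west bank alone.  [the west bank: the fuel sample | the east bank: the acid flask, the ammonia bottle, the base flask, the oxidiser, the solvent jar]
11. Farmer goes to the east bank with the fuel sample.  [the west bank: — | the east bank: the acid flask, the ammonia bottle, the base flask, the fuel sample, the oxidiser, the solvent jar]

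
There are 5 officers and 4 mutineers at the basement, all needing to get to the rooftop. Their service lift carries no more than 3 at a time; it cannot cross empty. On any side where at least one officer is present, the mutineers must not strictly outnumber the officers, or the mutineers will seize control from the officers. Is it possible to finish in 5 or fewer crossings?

Counting alone: each trip to the rooftop takes at most 3 across and each return brings at least 1 back, so after t trips out (and t−1 returns) at most 3t − (t−1) of the 9 are across; that first reaches 9 at t = 4, so at least 7 crossings are needed.
Since 5 < 7, 5 crossings cannot be enough. (The shortest complete plan in fact takes 7:)
1. 3 mutineers → the rooftop.  (the basement: 5O 1M; the rooftop: 0O 3M)
2. 1 mutineer ← the basement.  (the basement: 5O 2M; the rooftop: 0O 2M)
3. 3 officers → the rooftop.  (the basement: 2O 2M; the rooftop: 3O 2M)
4. 1 officer ← the basement.  (the basement: 3O 2M; the rooftop: 2O 2M)
5. 2 officers and 1 mutineer → the rooftop.  (the basement: 1O 1M; the rooftop: 4O 3M)
6. 1 officer ← the basement.  (the basement: 2O 1M; the rooftop: 3O 3M)
7. 2 officers and 1 mutineer → the rooftop.  (the basement: 0O 0M; the rooftop: 5O 4M)

No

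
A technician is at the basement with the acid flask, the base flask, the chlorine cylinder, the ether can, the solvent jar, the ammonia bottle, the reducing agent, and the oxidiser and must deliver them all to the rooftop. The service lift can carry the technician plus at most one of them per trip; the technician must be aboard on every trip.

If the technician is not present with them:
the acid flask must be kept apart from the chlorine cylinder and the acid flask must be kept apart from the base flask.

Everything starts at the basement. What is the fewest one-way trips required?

Counting alone: the technician can take at most 1 across per trip to the rooftop, so moving all 8 needs at least 8 loaded trips out, with a return between consecutive ones — at least 15 crossings.
The safety rule pushes this higher. Following every safe sequence of crossings, the most of the 8 that can be at the rooftop as the service lift arrives there on crossing 15 is 7 — never all 8.
So no plan with fewer than 17 crossings exists, and this one achieves 17:
1. Technician goes to the rooftop with the acid flask.  [the basement: the ammonia bottle, the base flask, the chlorine cylinder, the ether can, the oxidiser, the reducing agent, the solvent jar | the rooftop: the acid flask]
2. Technician goes back to the basement alone.  [the basement: the ammonia bottle, the base flask, the chlorine cylinder, the ether can, the oxidiser, the reducing agent, the solvent jar | the rooftop: the acid flask]
3. Technician goes to the rooftop with the base flask.  [the basement: the ammonia bottle, the chlorine cylinder, the ether can, the oxidiser, the reducing agent, the solvent jar | the rooftop: the acid flask, the base flask]
4. Technician goes back to the basement with the acid flask.  [the basement: the acid flask, the ammonia bottle, the chlorine cylinder, the ether can, the oxidiser, the reducing agent, the solvent jar | the rooftop: the base flask]
5. Technician goes to the rooftop with the chlorine cylinder.  [the basement: the acid flask, the ammonia bottle, the ether can, the oxidiser, the reducing agent, the solvent jar | the rooftop: the base flask, the chlorine cylinder]
6. Technician goes back to the basement alone.  [the basement: the acid flask, the ammonia bottle, the ether can, the oxidiser, the reducing agent, the solvent jar | the rooftop: the base flask, the chlorine cylinder]
7. Technician goes to the rooftop with the ether can.  [the basement: the acid flask, the ammonia bottle, the oxidiser, the reducing agent, the solvent jar | the rooftop: the base flask, the chlorine cylinder, the ether can]
8. Technician goes back to the basement alone.  [the basement: the acid flask, the ammonia bottle, the oxidiser, the reducing agent, the solvent jar | the rooftop: the base flask, the chlorine cylinder, the ether can]
9. Technician goes to the rooftop with the solvent jar.  [the basement: the acid flask, the ammonia bottle, the oxidiser, the reducing agent | the rooftop: the base flask, the chlorine cylinder, the ether can, the solvent jar]
10. Technician goes back to the basement alone.  [the basement: the acid flask, the ammonia bottle, the oxidiser, the reducing agent | the rooftop: the base flask, the chlorine cylinder, the ether can, the solvent jar]
11. Technician goes to the rooftop with the ammonia bottle.  [the basement: the acid flask, the oxidiser, the reducing agent | the rooftop: the ammonia bottle, the base flask, the chlorine cylinder, the ether can, the solvent jar]
12. Technician goes back to the basement alone.  [the basement: the acid flask, the oxidiser, the reducing agent | the rooftop: the ammonia bottle, the base flask, the chlorine cylinder, the ether can, the solvent jar]
13. Technician goes to the rooftop with the reducing agent.  [the basement: the acid flask, the oxidiser | the rooftop: the ammonia bottle, the base flask, the chlorine cylinder, the ether can, the reducing agent, the solvent jar]
14. Technician goes back to the basement alone.  [the basement: the acid flask, the oxidiser | the rooftop: the ammonia bottle, the base flask, the chlorine cylinder, the ether can, the reducing agent, the solvent jar]
15. Technician goes to the rooftop with the oxidiser.  [the basement: the acid flask | the rooftop: the ammonia bottle, the base flask, the chlorine cylinder, the ether can, the oxidiser, the reducing agent, the solvent jar]
16. Technician goes back to the basement alone.  [the basement: the acid flask | the rooftop: the ammonia bottle, the base flask, the chlorine cylinder, the ether can, the oxidiser, the reducing agent, the solvent jar]
17. Technician goes to the rooftop with the acid flask.  [the basement: — | the rooftop: the acid flask, the ammonia bottle, the base flask, the chlorine cylinder, the ether can, the oxidiser, the reducing agent, the solvent jar]

17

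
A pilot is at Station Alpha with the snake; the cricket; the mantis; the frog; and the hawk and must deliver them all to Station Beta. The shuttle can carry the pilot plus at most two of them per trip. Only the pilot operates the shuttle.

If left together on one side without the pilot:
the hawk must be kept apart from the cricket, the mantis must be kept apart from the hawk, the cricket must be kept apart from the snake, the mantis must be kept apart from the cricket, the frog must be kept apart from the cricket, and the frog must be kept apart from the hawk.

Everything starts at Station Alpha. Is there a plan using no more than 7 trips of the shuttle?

Yes

Yes — this plan uses 7 crossings (≤ 7):
1. Pilot goes to Station Beta with the cricket and the hawk.
2. Pilot goes back to Station Alpha with the cricket.
3. Pilot goes to Station Beta with the cricket and the snake.
4. Pilot goes back to Station Alpha with the cricket.
5. Pilot goes to Station Beta with the frog and the mantis.
6. Pilot goes back to Station Alpha with the hawk.
7. Pilot goes to Station Beta with the cricket and the hawk.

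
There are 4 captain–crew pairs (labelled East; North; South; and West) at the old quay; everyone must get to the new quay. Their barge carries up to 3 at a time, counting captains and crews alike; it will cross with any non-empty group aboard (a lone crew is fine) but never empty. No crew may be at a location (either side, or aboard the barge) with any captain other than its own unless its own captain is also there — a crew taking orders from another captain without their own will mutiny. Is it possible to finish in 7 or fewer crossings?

No

Counting alone: each trip to the new quay takes at most 3 across and each return brings at least 1 back, so after t trips out (and t−1 returns) at most 3t − (t−1) of the 8 are across; that first reaches 8 at t = 4, so at least 7 crossings are needed.
The safety rule pushes this higher. Following every safe sequence of crossings, the most of the 8 that can be at the new quay as the barge arrives there on crossing 7 is 7 — never all 8.
So the move cannot be finished within 7 crossings. (The shortest complete plan takes 9:)
1. captain East and crew East cross → the new quay.
2. captain East crosses ← the old quay.
3. captain East, captain North, and crew North cross → the new quay.
4. captain East and crew East cross ← the old quay.
5. captain East, captain South, and captain West cross → the new quay.
6. crew North crosses ← the old quay.
7. crew East and crew North cross → the new quay.
8. crew East crosses ← the old quay.
9. crew East, crew South, and crew West cross → the new quay.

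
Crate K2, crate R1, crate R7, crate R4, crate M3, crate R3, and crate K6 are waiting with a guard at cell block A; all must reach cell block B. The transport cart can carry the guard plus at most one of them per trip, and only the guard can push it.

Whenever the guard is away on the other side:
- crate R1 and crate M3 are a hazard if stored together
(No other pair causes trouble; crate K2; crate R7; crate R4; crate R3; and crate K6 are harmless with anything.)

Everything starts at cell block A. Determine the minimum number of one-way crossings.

13

Counting alone: the guard can take at most 1 across per trip to cell block B, so moving all 7 needs at least 7 loaded trips out, with a return between consecutive ones — at least 13 crossings.
The plan below uses exactly 13 crossings, so it is optimal:
1. Guard goes to cell block B with crate R1.
2. Guard goes back to cell block A alone.
3. Guard goes to cell block B with crate K2.
4. Guard goes back to cell block A alone.
5. Guard goes to cell block B with crate R7.
6. Guard goes back to cell block A alone.
7. Guard goes to cell block B with crate R4.
8. Guard goes back to cell block A alone.
9. Guard goes to cell block B with crate R3.
10. Guard goes back to cell block A alone.
11. Guard goes to cell block B with crate K6.
12. Guard goes back to cell block A alone.
13. Guard goes to cell block B with crate M3.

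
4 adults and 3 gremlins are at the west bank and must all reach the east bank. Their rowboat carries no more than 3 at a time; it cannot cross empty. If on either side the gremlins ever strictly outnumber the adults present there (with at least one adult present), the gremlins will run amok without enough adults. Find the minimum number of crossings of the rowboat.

Counting alone: each trip to the east bank takes at most 3 across and each return brings at least 1 back, so after t trips out (and t−1 returns) at most 3t − (t−1) of the 7 are across; that first reaches 7 at t = 3, so at least 5 crossings are needed.
The plan below uses exactly 5 crossings, so it is optimal:
1. 3 gremlins → the east bank.  (the west bank: 4A 0G; the east bank: 0A 3G)
2. 1 gremlin ← the west bank.  (the west bank: 4A 1G; the east bank: 0A 2G)
3. 3 adults → the east bank.  (the west bank: 1A 1G; the east bank: 3A 2G)
4. 1 adult ← the west bank.  (the west bank: 2A 1G; the east bank: 2A 2G)
5. 2 adults and 1 gremlin → the east bank.  (the west bank: 0A 0G; the east bank: 4A 3G)

5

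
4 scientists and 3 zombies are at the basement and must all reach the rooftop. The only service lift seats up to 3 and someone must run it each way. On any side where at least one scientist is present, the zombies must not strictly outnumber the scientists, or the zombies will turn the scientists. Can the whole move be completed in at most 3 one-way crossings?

Counting alone: each trip to the rooftop takes at most 3 across and each return brings at least 1 back, so after t trips out (and t−1 returns) at most 3t − (t−1) of the 7 are across; that first reaches 7 at t = 3, so at least 5 crossings are needed.
Since 3 < 5, 3 crossings cannot be enough. (The shortest complete plan in fact takes 5:)
1. 3 zombies → the rooftop.  (the basement: 4S 0Z; the rooftop: 0S 3Z)
2. 1 zombie ← the basement.  (the basement: 4S 1Z; the rooftop: 0S 2Z)
3. 3 scientists → the rooftop.  (the basement: 1S 1Z; the rooftop: 3S 2Z)
4. 1 scientist ← the basement.  (the basement: 2S 1Z; the rooftop: 2S 2Z)
5. 2 scientists and 1 zombie → the rooftop.  (the basement: 0S 0Z; the rooftop: 4S 3Z)

No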